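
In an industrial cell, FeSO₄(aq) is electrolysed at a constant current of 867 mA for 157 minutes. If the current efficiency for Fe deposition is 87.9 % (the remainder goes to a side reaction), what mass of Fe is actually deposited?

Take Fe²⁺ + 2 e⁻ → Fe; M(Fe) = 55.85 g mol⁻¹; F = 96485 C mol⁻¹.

Q = I·t = 0.8670 × 9420.0 = 8167 C.
n(e⁻) = 8167/96485 = 0.08465 mol; theoretically n(Fe) = 0.08465/2 = 0.04232 mol, m_theo = 2.364 g.
At 87.9 % efficiency, m_actual = 0.879 × 2.364 = 2.08 g.

2.08 g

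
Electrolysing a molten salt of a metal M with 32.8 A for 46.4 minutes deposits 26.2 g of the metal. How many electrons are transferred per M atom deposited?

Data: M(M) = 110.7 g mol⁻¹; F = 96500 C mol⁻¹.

4

Q = I·t = 32.80 A × 2784.0 s = 91320 C, so n(e⁻) = 91320/96500 = 0.9463 mol.
n(M) deposited = 26.2 / 110.7 = 0.2367 mol.
Electrons per atom = n(e⁻)/n(M) = 0.9463 / 0.2367 = 4.00 ≈ 4, so the ion is M⁴⁺.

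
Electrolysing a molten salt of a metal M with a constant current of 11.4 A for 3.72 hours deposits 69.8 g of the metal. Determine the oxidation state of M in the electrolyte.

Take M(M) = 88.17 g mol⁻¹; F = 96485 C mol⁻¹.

Q = I·t = 11.40 A × 13392 s = 152700 C, so n(e⁻) = 152700/96485 = 1.582 mol.
n(M) deposited = 69.8 / 88.17 = 0.7917 mol.
Electrons per atom = n(e⁻)/n(M) = 1.582 / 0.7917 = 2.00 ≈ 2, so the ion is M²⁺.

+2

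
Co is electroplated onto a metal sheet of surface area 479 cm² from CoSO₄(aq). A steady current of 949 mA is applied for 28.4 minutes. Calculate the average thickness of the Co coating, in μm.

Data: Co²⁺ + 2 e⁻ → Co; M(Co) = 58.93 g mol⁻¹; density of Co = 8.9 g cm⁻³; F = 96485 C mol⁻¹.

1.16 μm

Q = I·t = 0.9490 × 1704.0 = 1617 C; n(e⁻) = 0.01676 mol.
n(Co) = n(e⁻)/2 = 0.008380 mol, so m = 0.008380 × 58.93 = 0.4938 g.
Volume = m/ρ = 0.4938 / 8.9 = 0.05549 cm³.
Thickness = V/A = 0.05549 / 479 = 1.16 × 10⁻⁴ cm = 1.16 μm.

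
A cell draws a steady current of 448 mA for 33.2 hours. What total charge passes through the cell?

53500 C

Q = I·t = 0.4480 A × 119520 s = 53500 C.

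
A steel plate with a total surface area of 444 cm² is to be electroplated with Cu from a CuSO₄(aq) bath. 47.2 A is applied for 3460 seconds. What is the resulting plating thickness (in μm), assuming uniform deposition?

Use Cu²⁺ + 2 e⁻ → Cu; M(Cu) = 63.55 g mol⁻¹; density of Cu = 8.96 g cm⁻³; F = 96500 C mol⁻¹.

Q = I·t = 47.20 × 3460.0 = 163300 C; n(e⁻) = 1.692 mol.
n(Cu) = n(e⁻)/2 = 0.8462 mol, so m = 0.8462 × 63.55 = 53.77 g.
Volume = m/ρ = 53.77 / 8.96 = 6.002 cm³.
Thickness = V/A = 6.002 / 444 = 0.0135 cm = 135 μm.

135 μm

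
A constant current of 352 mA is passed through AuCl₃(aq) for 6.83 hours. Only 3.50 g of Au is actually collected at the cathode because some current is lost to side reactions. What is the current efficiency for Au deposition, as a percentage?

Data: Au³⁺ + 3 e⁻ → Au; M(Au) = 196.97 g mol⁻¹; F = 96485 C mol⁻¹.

59.4 %

Q = I·t = 0.3520 × 24588 = 8655 C; n(e⁻) = 8655/96485 = 0.08970 mol.
Theoretical n(Au) = n(e⁻)/3 = 0.02990 mol, i.e. m_theo = 0.02990 × 196.97 = 5.890 g.
Efficiency = m_actual / m_theo = 3.50 / 5.890 = 59.4 %.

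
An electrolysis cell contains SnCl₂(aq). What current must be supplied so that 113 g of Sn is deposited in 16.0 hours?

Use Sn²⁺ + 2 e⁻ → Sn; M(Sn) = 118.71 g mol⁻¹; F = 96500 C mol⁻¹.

3.19 A

n(Sn) = 113 / 118.71 = 0.9519 mol.
n(e⁻) = 2 × 0.9519 = 1.904 mol.
Q = n(e⁻)·F = 1.904 × 96500 = 183700 C.
I = Q/t = 183700 / 57600 s = 3.19 A.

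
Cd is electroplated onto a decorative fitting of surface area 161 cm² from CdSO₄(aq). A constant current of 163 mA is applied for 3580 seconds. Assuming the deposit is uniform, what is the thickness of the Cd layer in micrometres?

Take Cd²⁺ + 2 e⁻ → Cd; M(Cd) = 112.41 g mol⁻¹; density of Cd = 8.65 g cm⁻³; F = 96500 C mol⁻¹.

Q = I·t = 0.1630 × 3580.0 = 583.5 C; n(e⁻) = 0.006047 mol.
n(Cd) = n(e⁻)/2 = 0.003024 mol, so m = 0.003024 × 112.41 = 0.3399 g.
Volume = m/ρ = 0.3399 / 8.65 = 0.03929 cm³.
Thickness = V/A = 0.03929 / 161 = 2.44 × 10⁻⁴ cm = 2.44 μm.

2.44 μm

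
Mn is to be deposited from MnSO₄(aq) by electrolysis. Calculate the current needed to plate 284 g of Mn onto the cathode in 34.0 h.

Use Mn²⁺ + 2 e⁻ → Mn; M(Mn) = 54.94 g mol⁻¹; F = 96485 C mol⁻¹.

n(Mn) = 284 / 54.94 = 5.169 mol.
n(e⁻) = 2 × 5.169 = 10.34 mol.
Q = n(e⁻)·F = 10.34 × 96485 = 997500 C.
I = Q/t = 997500 / 122400 s = 8.15 A.

8.15 A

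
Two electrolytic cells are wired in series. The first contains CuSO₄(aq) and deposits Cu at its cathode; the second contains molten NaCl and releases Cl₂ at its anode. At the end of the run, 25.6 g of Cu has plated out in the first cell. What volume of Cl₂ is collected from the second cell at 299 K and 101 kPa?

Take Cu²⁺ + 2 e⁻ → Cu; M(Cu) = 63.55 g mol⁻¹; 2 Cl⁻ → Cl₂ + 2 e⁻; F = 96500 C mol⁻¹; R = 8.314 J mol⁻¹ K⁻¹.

n(Cu) = 25.6 / 63.55 = 0.4028 mol, so n(e⁻) = 2 × 0.4028 = 0.8057 mol.
The cells are in series, so the same 0.8057 mol of electrons passes through the second cell.
2 Cl⁻ → Cl₂ + 2 e⁻ — 2 mol e⁻ per mol Cl₂, so n(Cl₂) = 0.8057/2 = 0.4028 mol.
V = nRT/P = (0.4028 × 8.314 × 299) / (101 × 10³) = 0.00991 m³ = 9.91 L.

9.91 L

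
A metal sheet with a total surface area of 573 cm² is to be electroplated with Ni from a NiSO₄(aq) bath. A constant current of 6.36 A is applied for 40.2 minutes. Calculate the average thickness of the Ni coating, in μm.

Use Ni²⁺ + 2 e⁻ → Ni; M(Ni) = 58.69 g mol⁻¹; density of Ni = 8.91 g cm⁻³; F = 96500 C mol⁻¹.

9.14 μm

Q = I·t = 6.360 × 2412.0 = 15340 C; n(e⁻) = 0.1590 mol.
n(Ni) = n(e⁻)/2 = 0.07948 mol, so m = 0.07948 × 58.69 = 4.665 g.
Volume = m/ρ = 4.665 / 8.91 = 0.5236 cm³.
Thickness = V/A = 0.5236 / 573 = 9.14 × 10⁻⁴ cm = 9.14 μm.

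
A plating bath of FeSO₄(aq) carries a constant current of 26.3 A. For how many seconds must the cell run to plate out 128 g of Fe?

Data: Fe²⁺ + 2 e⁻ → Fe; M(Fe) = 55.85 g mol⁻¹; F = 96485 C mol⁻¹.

16800 s

n(Fe) = m/M = 128 / 55.85 = 2.292 mol.
Each Fe atom requires 2 electrons, so n(e⁻) = 2 × 2.292 = 4.584 mol.
Q = n(e⁻)·F = 4.584 × 96485 = 442300 C.
t = Q/I = 442300 / 26.30 A = 16820 s.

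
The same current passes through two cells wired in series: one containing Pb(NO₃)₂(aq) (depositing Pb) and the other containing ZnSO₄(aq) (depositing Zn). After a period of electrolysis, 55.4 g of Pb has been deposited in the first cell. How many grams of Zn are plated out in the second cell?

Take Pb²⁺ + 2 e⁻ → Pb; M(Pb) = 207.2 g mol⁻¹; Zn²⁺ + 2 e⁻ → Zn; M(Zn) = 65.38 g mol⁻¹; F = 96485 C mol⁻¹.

n(Pb) = 55.4 / 207.2 = 0.2674 mol.
Since Pb²⁺ + 2 e⁻ → Pb, n(e⁻) passed = 2 × 0.2674 = 0.5347 mol.
Cells in series carry the same charge, so the same 0.5347 mol of electrons passes through cell 2.
Zn²⁺ + 2 e⁻ → Zn, so n(Zn) = 0.5347 / 2 = 0.2674 mol.
m(Zn) = 0.2674 × 65.38 = 17.5 g.

17.5 g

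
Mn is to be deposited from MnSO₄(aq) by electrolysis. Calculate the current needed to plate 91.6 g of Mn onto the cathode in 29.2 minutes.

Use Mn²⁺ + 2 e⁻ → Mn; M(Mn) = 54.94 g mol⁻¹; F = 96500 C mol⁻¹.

n(Mn) = 91.6 / 54.94 = 1.667 mol.
n(e⁻) = 2 × 1.667 = 3.335 mol.
Q = n(e⁻)·F = 3.335 × 96500 = 321800 C.
I = Q/t = 321800 / 1752.0 s = 184 A.

184 A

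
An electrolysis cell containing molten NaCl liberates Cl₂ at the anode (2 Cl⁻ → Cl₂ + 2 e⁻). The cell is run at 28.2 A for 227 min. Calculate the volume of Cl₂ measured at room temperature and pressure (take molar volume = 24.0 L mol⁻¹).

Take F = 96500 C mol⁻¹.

Q = I·t = 28.20 A × 13620 s = 384100 C.
n(e⁻) = Q/F = 384100 / 96500 = 3.980 mol.
2 electrons are transferred per Cl₂ molecule, so n(Cl₂) = 3.980 / 2 = 1.990 mol.
V = n × V_m = 1.990 × 24.0 = 47.8 L.

47.8 L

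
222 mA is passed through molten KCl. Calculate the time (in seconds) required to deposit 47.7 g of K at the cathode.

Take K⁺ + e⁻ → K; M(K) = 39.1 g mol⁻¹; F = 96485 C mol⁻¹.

n(K) = m/M = 47.7 / 39.1 = 1.220 mol.
Each K atom requires 1 electron, so n(e⁻) = 1 × 1.220 = 1.220 mol.
Q = n(e⁻)·F = 1.220 × 96485 = 117700 C.
t = Q/I = 117700 / 0.2220 A = 530200 s.

5.30 × 10⁵ s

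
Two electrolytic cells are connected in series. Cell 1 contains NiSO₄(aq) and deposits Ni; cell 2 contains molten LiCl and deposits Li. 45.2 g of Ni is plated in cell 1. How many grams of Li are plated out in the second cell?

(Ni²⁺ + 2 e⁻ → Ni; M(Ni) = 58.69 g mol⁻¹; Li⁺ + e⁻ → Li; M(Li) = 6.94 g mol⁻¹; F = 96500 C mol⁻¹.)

10.7 g

n(Ni) = 45.2 / 58.69 = 0.7701 mol.
Since Ni²⁺ + 2 e⁻ → Ni, n(e⁻) passed = 2 × 0.7701 = 1.540 mol.
Cells in series carry the same charge, so the same 1.540 mol of electrons passes through cell 2.
Li⁺ + e⁻ → Li, so n(Li) = 1.540 / 1 = 1.540 mol.
m(Li) = 1.540 × 6.94 = 10.7 g.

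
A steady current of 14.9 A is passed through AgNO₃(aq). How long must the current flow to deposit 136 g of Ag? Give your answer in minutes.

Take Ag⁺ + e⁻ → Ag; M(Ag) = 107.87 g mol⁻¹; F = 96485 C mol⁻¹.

n(Ag) = m/M = 136 / 107.87 = 1.261 mol.
Each Ag atom requires 1 electron, so n(e⁻) = 1 × 1.261 = 1.261 mol.
Q = n(e⁻)·F = 1.261 × 96485 = 121600 C.
t = Q/I = 121600 / 14.90 A = 8164 s = 136 min.

136 min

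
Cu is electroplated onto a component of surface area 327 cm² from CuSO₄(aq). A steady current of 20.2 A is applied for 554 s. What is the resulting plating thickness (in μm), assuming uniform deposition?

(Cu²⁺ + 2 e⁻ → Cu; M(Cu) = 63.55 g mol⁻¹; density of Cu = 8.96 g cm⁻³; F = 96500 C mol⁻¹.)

Q = I·t = 20.20 × 554.00 = 11190 C; n(e⁻) = 0.1160 mol.
n(Cu) = n(e⁻)/2 = 0.05798 mol, so m = 0.05798 × 63.55 = 3.685 g.
Volume = m/ρ = 3.685 / 8.96 = 0.4113 cm³.
Thickness = V/A = 0.4113 / 327 = 0.00126 cm = 12.6 μm.

12.6 μm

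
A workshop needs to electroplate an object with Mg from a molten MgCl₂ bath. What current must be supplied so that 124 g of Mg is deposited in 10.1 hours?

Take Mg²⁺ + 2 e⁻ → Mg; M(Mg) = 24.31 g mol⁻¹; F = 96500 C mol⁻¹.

n(Mg) = 124 / 24.31 = 5.101 mol.
n(e⁻) = 2 × 5.101 = 10.20 mol.
Q = n(e⁻)·F = 10.20 × 96500 = 984500 C.
I = Q/t = 984500 / 36360 s = 27.1 A.

27.1 A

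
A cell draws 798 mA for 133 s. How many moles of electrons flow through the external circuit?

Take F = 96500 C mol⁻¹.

0.00110 mol

Q = I·t = 0.7980 A × 133.00 s = 106.1 C.
n(e⁻) = Q/F = 106.1 / 96500 = 0.00110 mol.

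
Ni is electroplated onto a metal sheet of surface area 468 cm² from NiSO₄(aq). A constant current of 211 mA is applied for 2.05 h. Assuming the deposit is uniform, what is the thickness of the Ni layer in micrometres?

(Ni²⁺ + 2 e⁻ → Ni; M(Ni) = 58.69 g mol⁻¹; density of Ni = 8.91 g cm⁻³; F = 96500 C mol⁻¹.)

1.14 μm

Q = I·t = 0.2110 × 7380.0 = 1557 C; n(e⁻) = 0.01614 mol.
n(Ni) = n(e⁻)/2 = 0.008068 mol, so m = 0.008068 × 58.69 = 0.4735 g.
Volume = m/ρ = 0.4735 / 8.91 = 0.05315 cm³.
Thickness = V/A = 0.05315 / 468 = 1.14 × 10⁻⁴ cm = 1.14 μm.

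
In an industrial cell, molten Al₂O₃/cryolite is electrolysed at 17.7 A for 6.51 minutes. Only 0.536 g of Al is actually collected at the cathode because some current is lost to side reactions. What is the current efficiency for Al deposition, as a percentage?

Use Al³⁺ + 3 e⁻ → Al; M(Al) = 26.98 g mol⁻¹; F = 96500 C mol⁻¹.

83.2 %

Q = I·t = 17.70 × 390.60 = 6914 C; n(e⁻) = 6914/96500 = 0.07164 mol.
Theoretical n(Al) = n(e⁻)/3 = 0.02388 mol, i.e. m_theo = 0.02388 × 26.98 = 0.6443 g.
Efficiency = m_actual / m_theo = 0.536 / 0.6443 = 83.2 %.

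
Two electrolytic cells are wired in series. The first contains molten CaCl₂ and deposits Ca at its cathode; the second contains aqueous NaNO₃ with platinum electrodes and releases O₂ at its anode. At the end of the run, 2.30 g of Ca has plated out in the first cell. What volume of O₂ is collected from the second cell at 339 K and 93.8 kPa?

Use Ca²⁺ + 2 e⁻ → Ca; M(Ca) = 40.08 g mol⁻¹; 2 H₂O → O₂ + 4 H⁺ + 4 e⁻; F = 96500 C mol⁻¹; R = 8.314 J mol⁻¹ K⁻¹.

n(Ca) = 2.30 / 40.08 = 0.05739 mol, so n(e⁻) = 2 × 0.05739 = 0.1148 mol.
The cells are in series, so the same 0.1148 mol of electrons passes through the second cell.
2 H₂O → O₂ + 4 H⁺ + 4 e⁻ — 4 mol e⁻ per mol O₂, so n(O₂) = 0.1148/4 = 0.02869 mol.
V = nRT/P = (0.02869 × 8.314 × 339) / (93.8 × 10³) = 8.62 × 10⁻⁴ m³ = 0.862 L.

0.862 L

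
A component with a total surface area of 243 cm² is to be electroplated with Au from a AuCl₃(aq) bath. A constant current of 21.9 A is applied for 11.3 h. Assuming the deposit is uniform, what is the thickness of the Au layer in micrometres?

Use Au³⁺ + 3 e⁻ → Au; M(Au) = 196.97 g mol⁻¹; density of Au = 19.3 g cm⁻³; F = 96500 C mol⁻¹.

1290 μm

Q = I·t = 21.90 × 40680 = 890900 C; n(e⁻) = 9.232 mol.
n(Au) = n(e⁻)/3 = 3.077 mol, so m = 3.077 × 196.97 = 606.1 g.
Volume = m/ρ = 606.1 / 19.3 = 31.41 cm³.
Thickness = V/A = 31.41 / 243 = 0.129 cm = 1290 μm.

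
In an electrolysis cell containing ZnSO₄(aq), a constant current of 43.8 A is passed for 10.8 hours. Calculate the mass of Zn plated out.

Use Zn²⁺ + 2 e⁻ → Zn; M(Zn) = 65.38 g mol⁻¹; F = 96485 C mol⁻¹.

577 g

Q = I·t = 43.80 A × 38880 s = 1703000 C.
n(e⁻) = Q/F = 1703000 / 96485 = 17.65 mol.
Zn²⁺ + 2 e⁻ → Zn, so n(Zn) = n(e⁻)/2 = 8.825 mol.
m = n·M = 8.825 × 65.38 = 577 g.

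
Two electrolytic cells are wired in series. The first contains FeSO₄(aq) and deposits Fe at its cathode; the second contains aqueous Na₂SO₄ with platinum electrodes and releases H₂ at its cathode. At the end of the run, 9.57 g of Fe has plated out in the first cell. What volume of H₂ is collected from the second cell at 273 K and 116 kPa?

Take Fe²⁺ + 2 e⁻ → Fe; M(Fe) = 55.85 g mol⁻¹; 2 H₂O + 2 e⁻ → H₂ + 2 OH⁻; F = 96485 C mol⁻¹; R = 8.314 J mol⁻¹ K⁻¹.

3.35 L

n(Fe) = 9.57 / 55.85 = 0.1714 mol, so n(e⁻) = 2 × 0.1714 = 0.3427 mol.
The cells are in series, so the same 0.3427 mol of electrons passes through the second cell.
2 H₂O + 2 e⁻ → H₂ + 2 OH⁻ — 2 mol e⁻ per mol H₂, so n(H₂) = 0.3427/2 = 0.1714 mol.
V = nRT/P = (0.1714 × 8.314 × 273) / (116 × 10³) = 0.00335 m³ = 3.35 L.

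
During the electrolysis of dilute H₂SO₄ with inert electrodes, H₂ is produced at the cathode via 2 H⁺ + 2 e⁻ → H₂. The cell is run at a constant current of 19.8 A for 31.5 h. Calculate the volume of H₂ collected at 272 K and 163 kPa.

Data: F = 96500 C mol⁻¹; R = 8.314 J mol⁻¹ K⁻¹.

161 L

Q = I·t = 19.80 A × 113400 s = 2245000 C.
n(e⁻) = Q/F = 2245000 / 96500 = 23.27 mol.
2 electrons are transferred per H₂ molecule, so n(H₂) = 23.27 / 2 = 11.63 mol.
V = nRT/P = (11.63 × 8.314 × 272) / (163 × 10³ Pa) = 0.161 m³ = 161 L.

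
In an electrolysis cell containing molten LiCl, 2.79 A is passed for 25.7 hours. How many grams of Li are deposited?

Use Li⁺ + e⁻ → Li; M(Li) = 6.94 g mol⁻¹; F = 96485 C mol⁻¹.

Q = I·t = 2.790 A × 92520 s = 258100 C.
n(e⁻) = Q/F = 258100 / 96485 = 2.675 mol.
Li⁺ + e⁻ → Li, so n(Li) = n(e⁻)/1 = 2.675 mol.
m = n·M = 2.675 × 6.94 = 18.6 g.

18.6 g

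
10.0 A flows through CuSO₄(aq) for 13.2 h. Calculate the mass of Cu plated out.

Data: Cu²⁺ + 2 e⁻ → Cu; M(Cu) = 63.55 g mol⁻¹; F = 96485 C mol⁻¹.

156 g

Q = I·t = 10.00 A × 47520 s = 475200 C.
n(e⁻) = Q/F = 475200 / 96485 = 4.925 mol.
Cu²⁺ + 2 e⁻ → Cu, so n(Cu) = n(e⁻)/2 = 2.463 mol.
m = n·M = 2.463 × 63.55 = 156 g.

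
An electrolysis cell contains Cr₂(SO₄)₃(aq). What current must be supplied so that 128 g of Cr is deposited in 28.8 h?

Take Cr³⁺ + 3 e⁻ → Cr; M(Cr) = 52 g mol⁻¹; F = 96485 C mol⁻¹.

n(Cr) = 128 / 52 = 2.462 mol.
n(e⁻) = 3 × 2.462 = 7.385 mol.
Q = n(e⁻)·F = 7.385 × 96485 = 712500 C.
I = Q/t = 712500 / 103680 s = 6.87 A.

6.87 A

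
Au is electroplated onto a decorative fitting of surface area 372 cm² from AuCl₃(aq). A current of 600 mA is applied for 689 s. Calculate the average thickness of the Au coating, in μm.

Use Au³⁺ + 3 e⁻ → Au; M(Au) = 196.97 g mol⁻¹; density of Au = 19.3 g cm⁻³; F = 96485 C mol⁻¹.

Q = I·t = 0.6000 × 689.00 = 413.4 C; n(e⁻) = 0.004285 mol.
n(Au) = n(e⁻)/3 = 0.001428 mol, so m = 0.001428 × 196.97 = 0.2813 g.
Volume = m/ρ = 0.2813 / 19.3 = 0.01458 cm³.
Thickness = V/A = 0.01458 / 372 = 3.92 × 10⁻⁵ cm = 0.392 μm.

0.392 μm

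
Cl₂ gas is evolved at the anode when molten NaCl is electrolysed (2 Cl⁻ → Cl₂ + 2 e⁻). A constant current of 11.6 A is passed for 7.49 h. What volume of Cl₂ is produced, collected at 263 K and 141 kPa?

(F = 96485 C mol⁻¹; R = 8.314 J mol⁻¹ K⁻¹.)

Q = I·t = 11.60 A × 26964 s = 312800 C.
n(e⁻) = Q/F = 312800 / 96485 = 3.242 mol.
2 electrons are transferred per Cl₂ molecule, so n(Cl₂) = 3.242 / 2 = 1.621 mol.
V = nRT/P = (1.621 × 8.314 × 263) / (141 × 10³ Pa) = 0.0251 m³ = 25.1 L.

25.1 L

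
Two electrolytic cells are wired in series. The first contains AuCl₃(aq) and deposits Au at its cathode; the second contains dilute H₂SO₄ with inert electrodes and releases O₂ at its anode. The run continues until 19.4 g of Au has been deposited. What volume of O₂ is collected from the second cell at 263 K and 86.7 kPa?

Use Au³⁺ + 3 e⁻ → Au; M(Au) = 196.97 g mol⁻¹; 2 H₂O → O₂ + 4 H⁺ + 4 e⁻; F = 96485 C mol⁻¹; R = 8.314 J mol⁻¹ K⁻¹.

1.86 L

n(Au) = 19.4 / 196.97 = 0.09849 mol, so n(e⁻) = 3 × 0.09849 = 0.2955 mol.
The cells are in series, so the same 0.2955 mol of electrons passes through the second cell.
2 H₂O → O₂ + 4 H⁺ + 4 e⁻ — 4 mol e⁻ per mol O₂, so n(O₂) = 0.2955/4 = 0.07387 mol.
V = nRT/P = (0.07387 × 8.314 × 263) / (86.7 × 10³) = 0.00186 m³ = 1.86 L.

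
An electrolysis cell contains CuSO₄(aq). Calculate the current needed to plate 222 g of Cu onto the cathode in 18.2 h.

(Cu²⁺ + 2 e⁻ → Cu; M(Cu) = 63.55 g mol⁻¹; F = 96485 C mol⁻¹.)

10.3 A

n(Cu) = 222 / 63.55 = 3.493 mol.
n(e⁻) = 2 × 3.493 = 6.987 mol.
Q = n(e⁻)·F = 6.987 × 96485 = 674100 C.
I = Q/t = 674100 / 65520 s = 10.3 A.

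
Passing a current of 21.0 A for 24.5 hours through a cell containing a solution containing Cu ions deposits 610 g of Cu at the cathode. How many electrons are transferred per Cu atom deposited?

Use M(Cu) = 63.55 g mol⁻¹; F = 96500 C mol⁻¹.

2

Q = I·t = 21.00 A × 88200 s = 1852000 C, so n(e⁻) = 1852000/96500 = 19.19 mol.
n(Cu) deposited = 610 / 63.55 = 9.599 mol.
Electrons per atom = n(e⁻)/n(Cu) = 19.19 / 9.599 = 2.00 ≈ 2, so the ion is Cu²⁺.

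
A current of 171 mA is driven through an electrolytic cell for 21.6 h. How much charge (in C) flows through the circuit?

Q = I·t = 0.1710 A × 77760 s = 13300 C.

13300 C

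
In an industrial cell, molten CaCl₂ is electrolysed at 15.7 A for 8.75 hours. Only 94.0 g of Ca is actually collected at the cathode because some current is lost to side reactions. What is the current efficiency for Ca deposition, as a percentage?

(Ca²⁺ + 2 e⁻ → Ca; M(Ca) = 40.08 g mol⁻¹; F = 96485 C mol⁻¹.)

Q = I·t = 15.70 × 31500 = 494600 C; n(e⁻) = 494600/96485 = 5.126 mol.
Theoretical n(Ca) = n(e⁻)/2 = 2.563 mol, i.e. m_theo = 2.563 × 40.08 = 102.7 g.
Efficiency = m_actual / m_theo = 94.0 / 102.7 = 91.5 %.

91.5 %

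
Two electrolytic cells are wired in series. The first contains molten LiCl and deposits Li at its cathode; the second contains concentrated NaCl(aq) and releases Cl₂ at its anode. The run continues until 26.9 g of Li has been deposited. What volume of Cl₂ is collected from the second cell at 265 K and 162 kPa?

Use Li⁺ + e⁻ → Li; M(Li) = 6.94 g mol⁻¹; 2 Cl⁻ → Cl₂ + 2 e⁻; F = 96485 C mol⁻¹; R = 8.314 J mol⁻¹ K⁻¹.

26.4 L

n(Li) = 26.9 / 6.94 = 3.876 mol, so n(e⁻) = 1 × 3.876 = 3.876 mol.
The cells are in series, so the same 3.876 mol of electrons passes through the second cell.
2 Cl⁻ → Cl₂ + 2 e⁻ — 2 mol e⁻ per mol Cl₂, so n(Cl₂) = 3.876/2 = 1.938 mol.
V = nRT/P = (1.938 × 8.314 × 265) / (162 × 10³) = 0.0264 m³ = 26.4 L.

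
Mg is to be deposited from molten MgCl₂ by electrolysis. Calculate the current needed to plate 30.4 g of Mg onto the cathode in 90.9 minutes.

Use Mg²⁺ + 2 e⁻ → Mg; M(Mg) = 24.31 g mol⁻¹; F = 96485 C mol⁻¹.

44.2 A

n(Mg) = 30.4 / 24.31 = 1.251 mol.
n(e⁻) = 2 × 1.251 = 2.501 mol.
Q = n(e⁻)·F = 2.501 × 96485 = 241300 C.
I = Q/t = 241300 / 5454.0 s = 44.2 A.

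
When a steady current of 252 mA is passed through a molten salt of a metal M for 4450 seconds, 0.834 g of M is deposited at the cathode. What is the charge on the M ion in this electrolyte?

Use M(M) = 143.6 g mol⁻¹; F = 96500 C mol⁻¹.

+2

Q = I·t = 0.2520 A × 4450.0 s = 1121 C, so n(e⁻) = 1121/96500 = 0.01162 mol.
n(M) deposited = 0.834 / 143.6 = 0.005808 mol.
Electrons per atom = n(e⁻)/n(M) = 0.01162 / 0.005808 = 2.00 ≈ 2, so the ion is M²⁺.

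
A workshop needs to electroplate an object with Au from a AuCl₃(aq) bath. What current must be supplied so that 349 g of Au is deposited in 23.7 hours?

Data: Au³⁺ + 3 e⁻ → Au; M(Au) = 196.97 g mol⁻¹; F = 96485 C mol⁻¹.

n(Au) = 349 / 196.97 = 1.772 mol.
n(e⁻) = 3 × 1.772 = 5.316 mol.
Q = n(e⁻)·F = 5.316 × 96485 = 512900 C.
I = Q/t = 512900 / 85320 s = 6.01 A.

6.01 A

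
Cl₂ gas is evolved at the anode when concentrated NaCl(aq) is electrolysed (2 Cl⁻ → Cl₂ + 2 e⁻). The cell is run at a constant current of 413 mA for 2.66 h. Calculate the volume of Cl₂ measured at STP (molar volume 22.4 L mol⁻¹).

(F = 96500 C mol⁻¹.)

0.459 L

Q = I·t = 0.4130 A × 9576.0 s = 3955 C.
n(e⁻) = Q/F = 3955 / 96500 = 0.04098 mol.
2 electrons are transferred per Cl₂ molecule, so n(Cl₂) = 0.04098 / 2 = 0.02049 mol.
V = n × V_m = 0.02049 × 22.4 = 0.459 L.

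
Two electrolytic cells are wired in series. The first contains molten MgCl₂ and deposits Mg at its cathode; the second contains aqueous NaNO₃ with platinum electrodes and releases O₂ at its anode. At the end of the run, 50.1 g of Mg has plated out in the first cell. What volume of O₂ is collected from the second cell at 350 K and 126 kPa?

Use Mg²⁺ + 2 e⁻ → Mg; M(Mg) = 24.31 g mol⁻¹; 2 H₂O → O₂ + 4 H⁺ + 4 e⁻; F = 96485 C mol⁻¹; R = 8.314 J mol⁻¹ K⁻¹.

n(Mg) = 50.1 / 24.31 = 2.061 mol, so n(e⁻) = 2 × 2.061 = 4.122 mol.
The cells are in series, so the same 4.122 mol of electrons passes through the second cell.
2 H₂O → O₂ + 4 H⁺ + 4 e⁻ — 4 mol e⁻ per mol O₂, so n(O₂) = 4.122/4 = 1.030 mol.
V = nRT/P = (1.030 × 8.314 × 350) / (126 × 10³) = 0.0238 m³ = 23.8 L.

23.8 L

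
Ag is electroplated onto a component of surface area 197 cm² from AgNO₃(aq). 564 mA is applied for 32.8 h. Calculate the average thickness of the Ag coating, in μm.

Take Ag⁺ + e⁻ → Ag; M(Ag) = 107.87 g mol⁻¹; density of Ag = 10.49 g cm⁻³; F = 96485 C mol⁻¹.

Q = I·t = 0.5640 × 118080 = 66600 C; n(e⁻) = 0.6902 mol.
n(Ag) = n(e⁻)/1 = 0.6902 mol, so m = 0.6902 × 107.87 = 74.46 g.
Volume = m/ρ = 74.46 / 10.49 = 7.098 cm³.
Thickness = V/A = 7.098 / 197 = 0.0360 cm = 360 μm.

360 μm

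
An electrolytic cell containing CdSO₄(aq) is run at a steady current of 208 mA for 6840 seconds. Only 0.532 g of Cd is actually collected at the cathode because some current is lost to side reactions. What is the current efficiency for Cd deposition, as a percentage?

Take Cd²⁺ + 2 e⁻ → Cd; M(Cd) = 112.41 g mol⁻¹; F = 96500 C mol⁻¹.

Q = I·t = 0.2080 × 6840.0 = 1423 C; n(e⁻) = 1423/96500 = 0.01474 mol.
Theoretical n(Cd) = n(e⁻)/2 = 0.007372 mol, i.e. m_theo = 0.007372 × 112.41 = 0.8286 g.
Efficiency = m_actual / m_theo = 0.532 / 0.8286 = 64.2 %.

64.2 %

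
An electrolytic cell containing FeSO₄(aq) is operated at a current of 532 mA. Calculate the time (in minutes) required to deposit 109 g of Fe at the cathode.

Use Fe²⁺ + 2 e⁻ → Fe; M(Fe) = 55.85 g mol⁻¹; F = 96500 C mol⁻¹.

11800 min

n(Fe) = m/M = 109 / 55.85 = 1.952 mol.
Each Fe atom requires 2 electrons, so n(e⁻) = 2 × 1.952 = 3.903 mol.
Q = n(e⁻)·F = 3.903 × 96500 = 376700 C.
t = Q/I = 376700 / 0.5320 A = 708000 s = 11800 min.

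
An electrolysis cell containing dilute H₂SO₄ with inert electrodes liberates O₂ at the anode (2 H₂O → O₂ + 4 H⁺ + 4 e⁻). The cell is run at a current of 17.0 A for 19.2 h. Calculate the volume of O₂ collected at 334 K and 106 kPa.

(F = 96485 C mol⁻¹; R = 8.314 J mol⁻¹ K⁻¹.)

79.8 L

Q = I·t = 17.00 A × 69120 s = 1175000 C.
n(e⁻) = Q/F = 1175000 / 96485 = 12.18 mol.
4 electrons are transferred per O₂ molecule, so n(O₂) = 12.18 / 4 = 3.045 mol.
V = nRT/P = (3.045 × 8.314 × 334) / (106 × 10³ Pa) = 0.0798 m³ = 79.8 L.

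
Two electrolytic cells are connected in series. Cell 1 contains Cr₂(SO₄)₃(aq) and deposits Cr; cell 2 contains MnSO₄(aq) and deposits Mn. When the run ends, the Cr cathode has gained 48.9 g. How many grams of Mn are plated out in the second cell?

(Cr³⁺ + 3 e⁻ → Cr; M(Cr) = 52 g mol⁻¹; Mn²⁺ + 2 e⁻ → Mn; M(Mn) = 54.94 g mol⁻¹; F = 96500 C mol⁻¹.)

77.5 g

n(Cr) = 48.9 / 52 = 0.9404 mol.
Since Cr³⁺ + 3 e⁻ → Cr, n(e⁻) passed = 3 × 0.9404 = 2.821 mol.
Cells in series carry the same charge, so the same 2.821 mol of electrons passes through cell 2.
Mn²⁺ + 2 e⁻ → Mn, so n(Mn) = 2.821 / 2 = 1.411 mol.
m(Mn) = 1.411 × 54.94 = 77.5 g.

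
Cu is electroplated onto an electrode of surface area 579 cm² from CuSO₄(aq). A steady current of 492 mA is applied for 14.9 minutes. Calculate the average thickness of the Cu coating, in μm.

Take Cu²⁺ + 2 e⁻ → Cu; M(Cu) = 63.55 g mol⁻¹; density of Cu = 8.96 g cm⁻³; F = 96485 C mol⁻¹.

Q = I·t = 0.4920 × 894.00 = 439.8 C; n(e⁻) = 0.004559 mol.
n(Cu) = n(e⁻)/2 = 0.002279 mol, so m = 0.002279 × 63.55 = 0.1449 g.
Volume = m/ρ = 0.1449 / 8.96 = 0.01617 cm³.
Thickness = V/A = 0.01617 / 579 = 2.79 × 10⁻⁵ cm = 0.279 μm.

0.279 μm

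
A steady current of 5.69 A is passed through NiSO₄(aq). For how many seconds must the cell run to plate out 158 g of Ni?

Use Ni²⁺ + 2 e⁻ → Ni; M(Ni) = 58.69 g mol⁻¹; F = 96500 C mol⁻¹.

n(Ni) = m/M = 158 / 58.69 = 2.692 mol.
Each Ni atom requires 2 electrons, so n(e⁻) = 2 × 2.692 = 5.384 mol.
Q = n(e⁻)·F = 5.384 × 96500 = 519600 C.
t = Q/I = 519600 / 5.690 A = 91310 s.

91300 s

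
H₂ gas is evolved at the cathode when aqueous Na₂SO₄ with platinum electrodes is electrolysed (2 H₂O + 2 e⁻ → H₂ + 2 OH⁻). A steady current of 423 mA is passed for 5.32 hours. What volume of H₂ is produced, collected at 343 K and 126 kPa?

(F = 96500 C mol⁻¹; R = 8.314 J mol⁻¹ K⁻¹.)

0.950 L

Q = I·t = 0.4230 A × 19152 s = 8101 C.
n(e⁻) = Q/F = 8101 / 96500 = 0.08395 mol.
2 electrons are transferred per H₂ molecule, so n(H₂) = 0.08395 / 2 = 0.04198 mol.
V = nRT/P = (0.04198 × 8.314 × 343) / (126 × 10³ Pa) = 9.50 × 10⁻⁴ m³ = 0.950 L.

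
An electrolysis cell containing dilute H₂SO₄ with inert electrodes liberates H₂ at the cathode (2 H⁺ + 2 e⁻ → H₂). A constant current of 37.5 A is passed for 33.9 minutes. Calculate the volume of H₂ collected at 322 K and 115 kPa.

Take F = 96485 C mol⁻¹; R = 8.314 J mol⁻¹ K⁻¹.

9.20 L

Q = I·t = 37.50 A × 2034.0 s = 76280 C.
n(e⁻) = Q/F = 76280 / 96485 = 0.7905 mol.
2 electrons are transferred per H₂ molecule, so n(H₂) = 0.7905 / 2 = 0.3953 mol.
V = nRT/P = (0.3953 × 8.314 × 322) / (115 × 10³ Pa) = 0.00920 m³ = 9.20 L.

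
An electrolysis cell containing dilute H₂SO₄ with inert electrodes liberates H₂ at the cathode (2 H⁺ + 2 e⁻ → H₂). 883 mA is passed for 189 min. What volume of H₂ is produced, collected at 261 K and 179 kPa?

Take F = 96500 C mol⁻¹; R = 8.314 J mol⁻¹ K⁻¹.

0.629 L

Q = I·t = 0.8830 A × 11340 s = 10010 C.
n(e⁻) = Q/F = 10010 / 96500 = 0.1038 mol.
2 electrons are transferred per H₂ molecule, so n(H₂) = 0.1038 / 2 = 0.05188 mol.
V = nRT/P = (0.05188 × 8.314 × 261) / (179 × 10³ Pa) = 6.29 × 10⁻⁴ m³ = 0.629 L.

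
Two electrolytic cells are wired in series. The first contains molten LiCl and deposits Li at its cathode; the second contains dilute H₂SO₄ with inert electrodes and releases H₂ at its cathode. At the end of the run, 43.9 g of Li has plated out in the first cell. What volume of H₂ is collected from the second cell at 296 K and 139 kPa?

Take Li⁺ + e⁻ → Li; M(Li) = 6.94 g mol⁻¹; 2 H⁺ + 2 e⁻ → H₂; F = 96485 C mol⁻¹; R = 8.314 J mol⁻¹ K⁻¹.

n(Li) = 43.9 / 6.94 = 6.326 mol, so n(e⁻) = 1 × 6.326 = 6.326 mol.
The cells are in series, so the same 6.326 mol of electrons passes through the second cell.
2 H⁺ + 2 e⁻ → H₂ — 2 mol e⁻ per mol H₂, so n(H₂) = 6.326/2 = 3.163 mol.
V = nRT/P = (3.163 × 8.314 × 296) / (139 × 10³) = 0.0560 m³ = 56.0 L.

56.0 L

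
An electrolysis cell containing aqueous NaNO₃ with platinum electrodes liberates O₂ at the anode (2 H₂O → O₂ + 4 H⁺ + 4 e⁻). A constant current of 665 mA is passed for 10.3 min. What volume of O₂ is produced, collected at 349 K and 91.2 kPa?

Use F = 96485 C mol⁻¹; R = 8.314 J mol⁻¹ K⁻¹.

Q = I·t = 0.6650 A × 618.00 s = 411.0 C.
n(e⁻) = Q/F = 411.0 / 96485 = 0.004259 mol.
4 electrons are transferred per O₂ molecule, so n(O₂) = 0.004259 / 4 = 0.001065 mol.
V = nRT/P = (0.001065 × 8.314 × 349) / (91.2 × 10³ Pa) = 3.39 × 10⁻⁵ m³ = 0.0339 L.

0.0339 L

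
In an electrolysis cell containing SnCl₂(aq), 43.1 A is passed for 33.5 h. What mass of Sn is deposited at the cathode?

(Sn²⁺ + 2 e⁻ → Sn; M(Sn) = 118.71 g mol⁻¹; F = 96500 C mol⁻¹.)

3200 g

Q = I·t = 43.10 A × 120600 s = 5198000 C.
n(e⁻) = Q/F = 5198000 / 96500 = 53.86 mol.
Sn²⁺ + 2 e⁻ → Sn, so n(Sn) = n(e⁻)/2 = 26.93 mol.
m = n·M = 26.93 × 118.71 = 3200 g.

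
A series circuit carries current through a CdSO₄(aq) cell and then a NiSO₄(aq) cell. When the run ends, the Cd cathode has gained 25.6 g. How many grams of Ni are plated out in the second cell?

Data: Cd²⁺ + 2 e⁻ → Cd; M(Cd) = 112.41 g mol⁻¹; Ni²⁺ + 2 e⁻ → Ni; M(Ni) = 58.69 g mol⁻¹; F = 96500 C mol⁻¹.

n(Cd) = 25.6 / 112.41 = 0.2277 mol.
Since Cd²⁺ + 2 e⁻ → Cd, n(e⁻) passed = 2 × 0.2277 = 0.4555 mol.
Cells in series carry the same charge, so the same 0.4555 mol of electrons passes through cell 2.
Ni²⁺ + 2 e⁻ → Ni, so n(Ni) = 0.4555 / 2 = 0.2277 mol.
m(Ni) = 0.2277 × 58.69 = 13.4 g.

13.4 g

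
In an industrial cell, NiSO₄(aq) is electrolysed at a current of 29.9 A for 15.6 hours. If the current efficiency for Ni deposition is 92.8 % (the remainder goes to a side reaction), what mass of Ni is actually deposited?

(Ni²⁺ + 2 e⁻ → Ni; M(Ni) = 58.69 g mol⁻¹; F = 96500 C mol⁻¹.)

Q = I·t = 29.90 × 56160 = 1679000 C.
n(e⁻) = 1679000/96500 = 17.40 mol; theoretically n(Ni) = 17.40/2 = 8.700 mol, m_theo = 510.6 g.
At 92.8 % efficiency, m_actual = 0.928 × 510.6 = 474 g.

474 g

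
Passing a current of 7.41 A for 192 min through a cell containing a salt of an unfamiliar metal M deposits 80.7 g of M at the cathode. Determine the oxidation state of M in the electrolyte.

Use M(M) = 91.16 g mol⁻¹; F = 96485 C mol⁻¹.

+1

Q = I·t = 7.410 A × 11520 s = 85360 C, so n(e⁻) = 85360/96485 = 0.8847 mol.
n(M) deposited = 80.7 / 91.16 = 0.8853 mol.
Electrons per atom = n(e⁻)/n(M) = 0.8847 / 0.8853 = 0.999 ≈ 1, so the ion is M⁺.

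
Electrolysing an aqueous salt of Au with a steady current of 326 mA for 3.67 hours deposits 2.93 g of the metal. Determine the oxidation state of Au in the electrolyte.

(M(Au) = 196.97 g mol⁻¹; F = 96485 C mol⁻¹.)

Q = I·t = 0.3260 A × 13212 s = 4307 C, so n(e⁻) = 4307/96485 = 0.04464 mol.
n(Au) deposited = 2.93 / 196.97 = 0.01488 mol.
Electrons per atom = n(e⁻)/n(Au) = 0.04464 / 0.01488 = 3.00 ≈ 3, so the ion is Au³⁺.

+3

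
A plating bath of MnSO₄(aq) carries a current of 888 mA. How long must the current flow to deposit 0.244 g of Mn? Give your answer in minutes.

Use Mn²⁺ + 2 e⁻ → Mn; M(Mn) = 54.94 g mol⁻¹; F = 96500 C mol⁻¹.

n(Mn) = m/M = 0.244 / 54.94 = 0.004441 mol.
Each Mn atom requires 2 electrons, so n(e⁻) = 2 × 0.004441 = 0.008882 mol.
Q = n(e⁻)·F = 0.008882 × 96500 = 857.2 C.
t = Q/I = 857.2 / 0.8880 A = 965.3 s = 16.1 min.

16.1 min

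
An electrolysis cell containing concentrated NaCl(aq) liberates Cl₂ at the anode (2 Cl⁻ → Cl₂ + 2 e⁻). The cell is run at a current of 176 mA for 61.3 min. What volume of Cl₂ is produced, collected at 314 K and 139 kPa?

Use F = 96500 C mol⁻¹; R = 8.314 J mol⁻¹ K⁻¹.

0.0630 L

Q = I·t = 0.1760 A × 3678.0 s = 647.3 C.
n(e⁻) = Q/F = 647.3 / 96500 = 0.006708 mol.
2 electrons are transferred per Cl₂ molecule, so n(Cl₂) = 0.006708 / 2 = 0.003354 mol.
V = nRT/P = (0.003354 × 8.314 × 314) / (139 × 10³ Pa) = 6.30 × 10⁻⁵ m³ = 0.0630 L.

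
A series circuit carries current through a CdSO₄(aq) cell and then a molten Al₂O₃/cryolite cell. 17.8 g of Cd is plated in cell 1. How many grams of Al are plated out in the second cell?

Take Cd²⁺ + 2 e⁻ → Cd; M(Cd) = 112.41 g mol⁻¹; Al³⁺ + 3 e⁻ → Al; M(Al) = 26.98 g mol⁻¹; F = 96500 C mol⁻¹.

n(Cd) = 17.8 / 112.41 = 0.1583 mol.
Since Cd²⁺ + 2 e⁻ → Cd, n(e⁻) passed = 2 × 0.1583 = 0.3167 mol.
Cells in series carry the same charge, so the same 0.3167 mol of electrons passes through cell 2.
Al³⁺ + 3 e⁻ → Al, so n(Al) = 0.3167 / 3 = 0.1056 mol.
m(Al) = 0.1056 × 26.98 = 2.85 g.

2.85 g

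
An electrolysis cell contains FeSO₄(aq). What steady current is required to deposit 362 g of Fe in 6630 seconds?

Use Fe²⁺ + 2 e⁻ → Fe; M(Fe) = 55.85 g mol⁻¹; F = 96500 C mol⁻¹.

189 A

n(Fe) = 362 / 55.85 = 6.482 mol.
n(e⁻) = 2 × 6.482 = 12.96 mol.
Q = n(e⁻)·F = 12.96 × 96500 = 1251000 C.
I = Q/t = 1251000 / 6630.0 s = 189 A.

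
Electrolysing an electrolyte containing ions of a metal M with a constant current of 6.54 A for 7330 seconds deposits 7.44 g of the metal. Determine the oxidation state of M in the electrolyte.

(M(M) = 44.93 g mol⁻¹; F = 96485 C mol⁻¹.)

+3

Q = I·t = 6.540 A × 7330.0 s = 47940 C, so n(e⁻) = 47940/96485 = 0.4968 mol.
n(M) deposited = 7.44 / 44.93 = 0.1656 mol.
Electrons per atom = n(e⁻)/n(M) = 0.4968 / 0.1656 = 3.00 ≈ 3, so the ion is M³⁺.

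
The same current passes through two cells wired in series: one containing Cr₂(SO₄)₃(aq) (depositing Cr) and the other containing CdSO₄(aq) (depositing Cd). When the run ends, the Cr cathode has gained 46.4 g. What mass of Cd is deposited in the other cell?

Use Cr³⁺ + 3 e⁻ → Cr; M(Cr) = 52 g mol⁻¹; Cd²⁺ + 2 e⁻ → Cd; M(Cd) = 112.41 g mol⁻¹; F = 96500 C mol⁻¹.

n(Cr) = 46.4 / 52 = 0.8923 mol.
Since Cr³⁺ + 3 e⁻ → Cr, n(e⁻) passed = 3 × 0.8923 = 2.677 mol.
Cells in series carry the same charge, so the same 2.677 mol of electrons passes through cell 2.
Cd²⁺ + 2 e⁻ → Cd, so n(Cd) = 2.677 / 2 = 1.338 mol.
m(Cd) = 1.338 × 112.41 = 150 g.

150 g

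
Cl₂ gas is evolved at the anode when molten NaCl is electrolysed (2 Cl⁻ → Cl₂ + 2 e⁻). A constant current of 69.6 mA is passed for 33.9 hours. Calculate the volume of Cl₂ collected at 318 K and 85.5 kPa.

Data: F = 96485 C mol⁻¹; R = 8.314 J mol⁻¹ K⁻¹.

1.36 L

Q = I·t = 0.06960 A × 122040 s = 8494 C.
n(e⁻) = Q/F = 8494 / 96485 = 0.08803 mol.
2 electrons are transferred per Cl₂ molecule, so n(Cl₂) = 0.08803 / 2 = 0.04402 mol.
V = nRT/P = (0.04402 × 8.314 × 318) / (85.5 × 10³ Pa) = 0.00136 m³ = 1.36 L.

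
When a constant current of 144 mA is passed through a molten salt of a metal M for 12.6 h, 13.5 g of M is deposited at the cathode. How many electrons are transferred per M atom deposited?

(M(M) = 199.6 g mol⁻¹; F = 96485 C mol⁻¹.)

Q = I·t = 0.1440 A × 45360 s = 6532 C, so n(e⁻) = 6532/96485 = 0.06770 mol.
n(M) deposited = 13.5 / 199.6 = 0.06764 mol.
Electrons per atom = n(e⁻)/n(M) = 0.06770 / 0.06764 = 1.00 ≈ 1, so the ion is M⁺.

1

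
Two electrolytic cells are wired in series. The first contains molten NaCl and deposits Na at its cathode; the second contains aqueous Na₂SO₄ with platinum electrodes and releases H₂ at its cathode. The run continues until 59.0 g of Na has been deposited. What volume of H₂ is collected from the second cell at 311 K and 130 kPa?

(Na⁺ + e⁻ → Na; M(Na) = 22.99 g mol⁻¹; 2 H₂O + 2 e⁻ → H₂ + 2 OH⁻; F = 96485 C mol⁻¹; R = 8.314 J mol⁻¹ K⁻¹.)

25.5 L

n(Na) = 59.0 / 22.99 = 2.566 mol, so n(e⁻) = 1 × 2.566 = 2.566 mol.
The cells are in series, so the same 2.566 mol of electrons passes through the second cell.
2 H₂O + 2 e⁻ → H₂ + 2 OH⁻ — 2 mol e⁻ per mol H₂, so n(H₂) = 2.566/2 = 1.283 mol.
V = nRT/P = (1.283 × 8.314 × 311) / (130 × 10³) = 0.0255 m³ = 25.5 L.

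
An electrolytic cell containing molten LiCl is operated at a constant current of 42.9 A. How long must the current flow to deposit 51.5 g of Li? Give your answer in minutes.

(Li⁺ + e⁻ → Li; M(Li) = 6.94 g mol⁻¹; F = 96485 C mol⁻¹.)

n(Li) = m/M = 51.5 / 6.94 = 7.421 mol.
Each Li atom requires 1 electron, so n(e⁻) = 1 × 7.421 = 7.421 mol.
Q = n(e⁻)·F = 7.421 × 96485 = 716000 C.
t = Q/I = 716000 / 42.90 A = 16690 s = 278 min.

278 min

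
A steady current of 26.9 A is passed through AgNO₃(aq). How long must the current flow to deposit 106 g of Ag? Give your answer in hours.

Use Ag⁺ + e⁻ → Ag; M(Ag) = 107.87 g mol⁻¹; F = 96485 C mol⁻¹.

0.979 h

n(Ag) = m/M = 106 / 107.87 = 0.9827 mol.
Each Ag atom requires 1 electron, so n(e⁻) = 1 × 0.9827 = 0.9827 mol.
Q = n(e⁻)·F = 0.9827 × 96485 = 94810 C.
t = Q/I = 94810 / 26.90 A = 3525 s = 0.979 h.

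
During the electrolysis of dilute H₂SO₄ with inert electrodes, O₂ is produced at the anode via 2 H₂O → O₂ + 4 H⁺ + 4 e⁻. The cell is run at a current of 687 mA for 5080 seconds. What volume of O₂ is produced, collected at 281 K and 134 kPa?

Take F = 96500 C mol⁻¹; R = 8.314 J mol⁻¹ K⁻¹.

0.158 L

Q = I·t = 0.6870 A × 5080.0 s = 3490 C.
n(e⁻) = Q/F = 3490 / 96500 = 0.03617 mol.
4 electrons are transferred per O₂ molecule, so n(O₂) = 0.03617 / 4 = 0.009041 mol.
V = nRT/P = (0.009041 × 8.314 × 281) / (134 × 10³ Pa) = 1.58 × 10⁻⁴ m³ = 0.158 L.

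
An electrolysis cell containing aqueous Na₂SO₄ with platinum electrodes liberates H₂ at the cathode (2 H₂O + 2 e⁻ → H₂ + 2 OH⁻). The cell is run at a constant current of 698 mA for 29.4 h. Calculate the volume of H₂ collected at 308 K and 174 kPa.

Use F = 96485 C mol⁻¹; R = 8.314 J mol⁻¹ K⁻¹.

5.63 L

Q = I·t = 0.6980 A × 105840 s = 73880 C.
n(e⁻) = Q/F = 73880 / 96485 = 0.7657 mol.
2 electrons are transferred per H₂ molecule, so n(H₂) = 0.7657 / 2 = 0.3828 mol.
V = nRT/P = (0.3828 × 8.314 × 308) / (174 × 10³ Pa) = 0.00563 m³ = 5.63 L.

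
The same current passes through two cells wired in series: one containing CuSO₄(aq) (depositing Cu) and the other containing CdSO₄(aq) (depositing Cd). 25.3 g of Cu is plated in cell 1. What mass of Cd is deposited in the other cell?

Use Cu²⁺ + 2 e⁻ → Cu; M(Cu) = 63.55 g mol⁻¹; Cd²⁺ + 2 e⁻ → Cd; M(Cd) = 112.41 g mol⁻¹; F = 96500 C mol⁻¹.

44.8 g

n(Cu) = 25.3 / 63.55 = 0.3981 mol.
Since Cu²⁺ + 2 e⁻ → Cu, n(e⁻) passed = 2 × 0.3981 = 0.7962 mol.
Cells in series carry the same charge, so the same 0.7962 mol of electrons passes through cell 2.
Cd²⁺ + 2 e⁻ → Cd, so n(Cd) = 0.7962 / 2 = 0.3981 mol.
m(Cd) = 0.3981 × 112.41 = 44.8 g.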